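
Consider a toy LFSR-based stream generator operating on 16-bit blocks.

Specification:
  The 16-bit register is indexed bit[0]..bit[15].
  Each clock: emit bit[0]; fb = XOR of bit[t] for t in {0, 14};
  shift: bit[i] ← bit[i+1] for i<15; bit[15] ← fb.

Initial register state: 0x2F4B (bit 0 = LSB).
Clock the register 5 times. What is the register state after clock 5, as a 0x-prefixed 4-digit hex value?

reg_0 = 0x2F4B
clock 1: out=1, reg = 0x97A5
clock 2: out=1, reg = 0xCBD2
clock 3: out=0, reg = 0xE5E9
clock 4: out=1, reg = 0x72F4
clock 5: out=0, reg = 0xB97A

0xB97A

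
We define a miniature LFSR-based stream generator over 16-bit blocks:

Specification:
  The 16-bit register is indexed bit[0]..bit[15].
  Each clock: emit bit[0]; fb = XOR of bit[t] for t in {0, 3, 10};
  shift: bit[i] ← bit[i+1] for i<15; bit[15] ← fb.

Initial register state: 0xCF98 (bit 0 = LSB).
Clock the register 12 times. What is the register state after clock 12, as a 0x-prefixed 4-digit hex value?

0x058C

reg_0 = 0xCF98
clock 1: out=0, reg = 0x67CC
clock 2: out=0, reg = 0x33E6
clock 3: out=0, reg = 0x19F3
clock 4: out=1, reg = 0x8CF9
clock 5: out=1, reg = 0xC67C
clock 6: out=0, reg = 0x633E
clock 7: out=0, reg = 0xB19F
clock 8: out=1, reg = 0x58CF
clock 9: out=1, reg = 0x2C67
clock 10: out=1, reg = 0x1633
clock 11: out=1, reg = 0x0B19
clock 12: out=1, reg = 0x058C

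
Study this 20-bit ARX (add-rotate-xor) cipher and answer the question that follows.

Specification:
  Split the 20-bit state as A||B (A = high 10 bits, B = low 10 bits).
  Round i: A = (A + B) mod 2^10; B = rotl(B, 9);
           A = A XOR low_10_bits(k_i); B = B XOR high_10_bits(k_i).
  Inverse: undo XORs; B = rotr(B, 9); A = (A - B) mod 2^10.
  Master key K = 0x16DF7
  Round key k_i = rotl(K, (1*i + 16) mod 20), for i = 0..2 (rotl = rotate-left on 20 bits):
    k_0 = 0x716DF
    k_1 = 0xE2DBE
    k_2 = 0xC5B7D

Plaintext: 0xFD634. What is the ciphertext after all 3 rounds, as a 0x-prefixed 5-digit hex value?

s_0 = plaintext = 0xFD634
s_1 = Round(s_0, k_0) = 0x3D8DF
s_2 = Round(s_1, k_1) = 0x1ADE4
s_3 = Round(s_2, k_2) = 0x4CBE4

0x4CBE4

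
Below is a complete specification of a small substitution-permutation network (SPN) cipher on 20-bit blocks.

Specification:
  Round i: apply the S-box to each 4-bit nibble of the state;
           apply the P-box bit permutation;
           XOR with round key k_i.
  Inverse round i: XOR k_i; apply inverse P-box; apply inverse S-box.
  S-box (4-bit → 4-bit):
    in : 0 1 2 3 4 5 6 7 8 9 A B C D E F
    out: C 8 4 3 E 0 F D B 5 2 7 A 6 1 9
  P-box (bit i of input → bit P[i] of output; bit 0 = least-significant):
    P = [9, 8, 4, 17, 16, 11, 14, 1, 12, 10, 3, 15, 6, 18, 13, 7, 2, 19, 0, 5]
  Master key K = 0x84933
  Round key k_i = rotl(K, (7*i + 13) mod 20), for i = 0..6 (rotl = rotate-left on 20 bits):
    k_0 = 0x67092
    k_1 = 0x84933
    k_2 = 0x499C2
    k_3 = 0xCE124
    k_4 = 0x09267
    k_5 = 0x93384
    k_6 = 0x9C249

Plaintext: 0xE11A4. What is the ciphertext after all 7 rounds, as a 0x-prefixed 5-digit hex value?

0xB4D6C

s_0 = plaintext = 0xE11A4
s_1 = Round(s_0, k_0) = 0x4F906
s_2 = Round(s_1, k_1) = 0x21AC8
s_3 = Round(s_2, k_2) = 0x69641
s_4 = Round(s_3, k_3) = 0x61D4B
s_5 = Round(s_4, k_4) = 0x8DDD8
s_6 = Round(s_5, k_5) = 0x75CA8
s_7 = Round(s_6, k_6) = 0xB4D6C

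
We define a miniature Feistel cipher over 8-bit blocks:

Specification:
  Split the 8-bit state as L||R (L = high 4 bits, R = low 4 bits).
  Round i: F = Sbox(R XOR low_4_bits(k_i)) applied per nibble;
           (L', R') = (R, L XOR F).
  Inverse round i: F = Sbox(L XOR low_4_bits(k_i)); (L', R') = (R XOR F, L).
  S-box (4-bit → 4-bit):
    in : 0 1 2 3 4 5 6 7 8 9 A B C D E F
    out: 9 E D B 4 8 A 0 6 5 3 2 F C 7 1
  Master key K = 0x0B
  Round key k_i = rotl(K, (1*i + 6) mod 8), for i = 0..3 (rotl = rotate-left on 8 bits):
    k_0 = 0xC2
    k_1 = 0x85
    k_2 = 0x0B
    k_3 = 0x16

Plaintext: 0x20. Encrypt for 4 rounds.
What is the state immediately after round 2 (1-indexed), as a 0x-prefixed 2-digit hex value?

0xF3

s_0 = plaintext = 0x20
s_1 = Round(s_0, k_0) = 0x0F
s_2 = Round(s_1, k_1) = 0xF3
s_3 = Round(s_2, k_2) = 0x39
s_4 = Round(s_3, k_3) = 0x92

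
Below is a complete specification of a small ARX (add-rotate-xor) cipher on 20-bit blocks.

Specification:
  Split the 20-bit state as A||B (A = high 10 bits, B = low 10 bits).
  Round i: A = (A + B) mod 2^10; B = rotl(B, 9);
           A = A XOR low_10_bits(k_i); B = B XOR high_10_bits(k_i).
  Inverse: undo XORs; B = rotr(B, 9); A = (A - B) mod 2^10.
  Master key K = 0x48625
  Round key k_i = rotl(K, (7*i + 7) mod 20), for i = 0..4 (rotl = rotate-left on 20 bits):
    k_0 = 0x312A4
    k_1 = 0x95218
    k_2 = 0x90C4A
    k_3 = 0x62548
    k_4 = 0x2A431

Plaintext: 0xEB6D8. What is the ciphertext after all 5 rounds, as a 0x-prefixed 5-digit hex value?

s_0 = plaintext = 0xEB6D8
s_1 = Round(s_0, k_0) = 0x085A8
s_2 = Round(s_1, k_1) = 0xF4680
s_3 = Round(s_2, k_2) = 0x86F03
s_4 = Round(s_3, k_3) = 0x15A08
s_5 = Round(s_4, k_4) = 0x9BDAD

0x9BDAD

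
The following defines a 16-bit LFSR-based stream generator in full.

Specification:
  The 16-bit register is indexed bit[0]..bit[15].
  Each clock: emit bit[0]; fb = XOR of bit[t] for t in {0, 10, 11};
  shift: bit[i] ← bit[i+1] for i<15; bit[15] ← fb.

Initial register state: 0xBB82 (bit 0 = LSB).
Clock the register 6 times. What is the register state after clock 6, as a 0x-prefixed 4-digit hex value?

0x6EEE

reg_0 = 0xBB82
clock 1: out=0, reg = 0xDDC1
clock 2: out=1, reg = 0xEEE0
clock 3: out=0, reg = 0x7770
clock 4: out=0, reg = 0xBBB8
clock 5: out=0, reg = 0xDDDC
clock 6: out=0, reg = 0x6EEE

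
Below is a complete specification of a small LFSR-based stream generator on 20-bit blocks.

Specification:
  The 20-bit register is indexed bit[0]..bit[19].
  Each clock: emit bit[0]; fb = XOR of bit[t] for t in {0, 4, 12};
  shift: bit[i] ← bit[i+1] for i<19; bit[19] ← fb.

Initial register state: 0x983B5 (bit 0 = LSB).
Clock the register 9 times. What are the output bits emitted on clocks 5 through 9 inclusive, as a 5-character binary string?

reg_0 = 0x983B5
clock 1: out=1, reg = 0x4C1DA
clock 2: out=0, reg = 0xA60ED
clock 3: out=1, reg = 0xD3076
clock 4: out=0, reg = 0x6983B
clock 5: out=1, reg = 0xB4C1D
clock 6: out=1, reg = 0x5A60E
clock 7: out=0, reg = 0x2D307
clock 8: out=1, reg = 0x16983
clock 9: out=1, reg = 0x8B4C1

11011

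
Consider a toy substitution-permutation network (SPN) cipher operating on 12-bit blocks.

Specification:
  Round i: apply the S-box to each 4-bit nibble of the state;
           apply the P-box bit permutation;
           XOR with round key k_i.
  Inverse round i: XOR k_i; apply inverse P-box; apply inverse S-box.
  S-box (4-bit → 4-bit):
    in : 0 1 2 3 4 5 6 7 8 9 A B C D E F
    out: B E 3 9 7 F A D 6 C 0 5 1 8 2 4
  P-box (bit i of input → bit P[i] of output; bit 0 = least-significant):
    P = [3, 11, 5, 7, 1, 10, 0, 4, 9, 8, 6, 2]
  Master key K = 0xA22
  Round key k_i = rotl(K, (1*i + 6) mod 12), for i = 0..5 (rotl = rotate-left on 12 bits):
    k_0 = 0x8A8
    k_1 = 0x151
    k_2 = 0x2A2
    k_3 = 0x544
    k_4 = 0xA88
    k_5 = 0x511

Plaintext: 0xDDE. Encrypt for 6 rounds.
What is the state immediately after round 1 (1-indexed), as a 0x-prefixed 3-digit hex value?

0x0BC

s_0 = plaintext = 0xDDE
s_1 = Round(s_0, k_0) = 0x0BC
s_2 = Round(s_1, k_1) = 0x25E
s_3 = Round(s_2, k_2) = 0xDB1
s_4 = Round(s_3, k_3) = 0xDE3
s_5 = Round(s_4, k_4) = 0xE04
s_6 = Round(s_5, k_5) = 0x82B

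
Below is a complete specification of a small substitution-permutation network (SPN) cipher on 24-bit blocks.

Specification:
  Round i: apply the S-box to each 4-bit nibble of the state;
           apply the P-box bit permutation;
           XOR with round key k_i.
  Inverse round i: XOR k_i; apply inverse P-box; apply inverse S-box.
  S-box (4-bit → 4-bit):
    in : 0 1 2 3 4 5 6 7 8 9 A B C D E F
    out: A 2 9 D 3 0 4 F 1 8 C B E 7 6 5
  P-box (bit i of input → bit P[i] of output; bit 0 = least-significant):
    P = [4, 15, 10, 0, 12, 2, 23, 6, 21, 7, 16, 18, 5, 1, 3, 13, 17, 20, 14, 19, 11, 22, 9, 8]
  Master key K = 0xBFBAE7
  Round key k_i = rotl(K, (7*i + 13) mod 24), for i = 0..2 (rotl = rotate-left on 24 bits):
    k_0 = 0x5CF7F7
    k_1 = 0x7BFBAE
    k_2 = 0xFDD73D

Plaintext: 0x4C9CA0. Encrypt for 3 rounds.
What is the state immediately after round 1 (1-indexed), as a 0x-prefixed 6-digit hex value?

0x811F36

s_0 = plaintext = 0x4C9CA0
s_1 = Round(s_0, k_0) = 0x811F36
s_2 = Round(s_1, k_1) = 0xCAE7EC
s_3 = Round(s_2, k_2) = 0x1010B2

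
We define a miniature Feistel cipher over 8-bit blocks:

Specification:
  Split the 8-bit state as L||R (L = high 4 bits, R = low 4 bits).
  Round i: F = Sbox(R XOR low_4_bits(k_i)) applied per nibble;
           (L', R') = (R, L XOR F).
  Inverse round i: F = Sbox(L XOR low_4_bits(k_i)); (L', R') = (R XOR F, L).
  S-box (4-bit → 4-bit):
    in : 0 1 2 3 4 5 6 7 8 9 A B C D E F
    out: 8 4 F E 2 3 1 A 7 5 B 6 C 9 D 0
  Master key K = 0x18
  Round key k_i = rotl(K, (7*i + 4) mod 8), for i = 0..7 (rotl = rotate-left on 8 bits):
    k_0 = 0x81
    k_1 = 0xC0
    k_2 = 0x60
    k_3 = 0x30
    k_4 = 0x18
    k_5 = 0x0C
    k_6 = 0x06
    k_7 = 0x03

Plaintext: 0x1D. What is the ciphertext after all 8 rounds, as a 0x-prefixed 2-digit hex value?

0xC4

s_0 = plaintext = 0x1D
s_1 = Round(s_0, k_0) = 0xDD
s_2 = Round(s_1, k_1) = 0xD4
s_3 = Round(s_2, k_2) = 0x4F
s_4 = Round(s_3, k_3) = 0xF4
s_5 = Round(s_4, k_4) = 0x43
s_6 = Round(s_5, k_5) = 0x34
s_7 = Round(s_6, k_6) = 0x4C
s_8 = Round(s_7, k_7) = 0xC4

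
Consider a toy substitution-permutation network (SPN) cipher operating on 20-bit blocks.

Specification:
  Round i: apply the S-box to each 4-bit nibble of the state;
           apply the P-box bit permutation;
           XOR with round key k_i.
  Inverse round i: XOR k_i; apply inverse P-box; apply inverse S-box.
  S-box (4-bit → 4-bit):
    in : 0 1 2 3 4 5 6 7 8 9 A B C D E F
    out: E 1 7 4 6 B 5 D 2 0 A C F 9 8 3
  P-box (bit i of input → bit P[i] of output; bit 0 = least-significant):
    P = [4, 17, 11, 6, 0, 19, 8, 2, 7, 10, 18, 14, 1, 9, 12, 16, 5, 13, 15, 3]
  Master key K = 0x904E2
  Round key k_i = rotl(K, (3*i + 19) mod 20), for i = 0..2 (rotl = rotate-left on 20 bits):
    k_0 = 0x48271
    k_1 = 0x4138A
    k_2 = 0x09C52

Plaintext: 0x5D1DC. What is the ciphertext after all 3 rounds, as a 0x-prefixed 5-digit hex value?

0x3D0EC

s_0 = plaintext = 0x5D1DC
s_1 = Round(s_0, k_0) = 0x7AA8E
s_2 = Round(s_1, k_1) = 0xDD5E2
s_3 = Round(s_2, k_2) = 0x3D0EC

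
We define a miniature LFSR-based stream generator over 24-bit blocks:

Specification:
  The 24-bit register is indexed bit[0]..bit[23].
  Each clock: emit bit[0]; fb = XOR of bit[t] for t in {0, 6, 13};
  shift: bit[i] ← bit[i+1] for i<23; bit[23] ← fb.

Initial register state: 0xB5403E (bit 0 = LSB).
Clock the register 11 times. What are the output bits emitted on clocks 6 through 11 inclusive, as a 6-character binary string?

reg_0 = 0xB5403E
clock 1: out=0, reg = 0x5AA01F
clock 2: out=1, reg = 0x2D500F
clock 3: out=1, reg = 0x96A807
clock 4: out=1, reg = 0x4B5403
clock 5: out=1, reg = 0xA5AA01
clock 6: out=1, reg = 0x52D500
clock 7: out=0, reg = 0x296A80
clock 8: out=0, reg = 0x94B540
clock 9: out=0, reg = 0x4A5AA0
clock 10: out=0, reg = 0x252D50
clock 11: out=0, reg = 0x1296A8

100000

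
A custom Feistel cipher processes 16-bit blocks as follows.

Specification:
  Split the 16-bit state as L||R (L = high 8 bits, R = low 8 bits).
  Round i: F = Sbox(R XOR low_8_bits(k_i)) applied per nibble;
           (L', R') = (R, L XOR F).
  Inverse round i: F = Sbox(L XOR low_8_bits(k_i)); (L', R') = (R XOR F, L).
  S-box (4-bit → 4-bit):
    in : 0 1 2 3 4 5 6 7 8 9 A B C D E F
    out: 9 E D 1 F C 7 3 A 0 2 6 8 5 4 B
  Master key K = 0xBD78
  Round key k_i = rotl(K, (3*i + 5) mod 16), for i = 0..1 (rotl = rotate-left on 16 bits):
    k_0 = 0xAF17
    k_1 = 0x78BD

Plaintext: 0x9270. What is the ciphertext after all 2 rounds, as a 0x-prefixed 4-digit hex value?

0xE1B8

s_0 = plaintext = 0x9270
s_1 = Round(s_0, k_0) = 0x70E1
s_2 = Round(s_1, k_1) = 0xE1B8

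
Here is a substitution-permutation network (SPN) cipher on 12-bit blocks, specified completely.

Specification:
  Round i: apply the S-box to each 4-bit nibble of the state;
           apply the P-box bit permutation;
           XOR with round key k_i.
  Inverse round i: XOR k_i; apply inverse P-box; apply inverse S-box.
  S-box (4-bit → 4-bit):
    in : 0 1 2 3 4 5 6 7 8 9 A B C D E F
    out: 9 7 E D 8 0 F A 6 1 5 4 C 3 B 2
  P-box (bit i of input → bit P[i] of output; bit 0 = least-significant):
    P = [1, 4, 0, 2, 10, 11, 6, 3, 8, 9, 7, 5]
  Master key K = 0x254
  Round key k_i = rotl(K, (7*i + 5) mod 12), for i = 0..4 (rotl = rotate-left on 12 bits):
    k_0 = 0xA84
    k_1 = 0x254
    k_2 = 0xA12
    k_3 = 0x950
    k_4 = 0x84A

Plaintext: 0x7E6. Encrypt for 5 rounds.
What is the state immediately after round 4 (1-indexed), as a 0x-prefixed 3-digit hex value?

s_0 = plaintext = 0x7E6
s_1 = Round(s_0, k_0) = 0x4BB
s_2 = Round(s_1, k_1) = 0x235
s_3 = Round(s_2, k_2) = 0xCFA
s_4 = Round(s_3, k_3) = 0x1F3
s_5 = Round(s_4, k_4) = 0x3CD

0x1F3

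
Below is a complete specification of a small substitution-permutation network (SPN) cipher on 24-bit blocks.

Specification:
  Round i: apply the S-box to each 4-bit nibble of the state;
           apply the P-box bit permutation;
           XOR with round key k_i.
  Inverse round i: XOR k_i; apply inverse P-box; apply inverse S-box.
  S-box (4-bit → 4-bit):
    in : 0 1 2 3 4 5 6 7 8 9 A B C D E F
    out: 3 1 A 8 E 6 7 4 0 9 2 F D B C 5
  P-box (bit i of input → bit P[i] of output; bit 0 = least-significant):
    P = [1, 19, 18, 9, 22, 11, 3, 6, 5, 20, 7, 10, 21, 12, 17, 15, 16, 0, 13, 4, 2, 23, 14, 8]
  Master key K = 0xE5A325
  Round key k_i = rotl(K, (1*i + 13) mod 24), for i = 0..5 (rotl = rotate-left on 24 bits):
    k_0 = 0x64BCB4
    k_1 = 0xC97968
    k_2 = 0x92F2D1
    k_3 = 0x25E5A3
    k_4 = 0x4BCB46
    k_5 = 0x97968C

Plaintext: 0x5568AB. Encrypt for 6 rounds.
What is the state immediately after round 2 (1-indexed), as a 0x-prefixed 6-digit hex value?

0xBFB085

s_0 = plaintext = 0x5568AB
s_1 = Round(s_0, k_0) = 0xCAC6B7
s_2 = Round(s_1, k_1) = 0xBFB085
s_3 = Round(s_2, k_2) = 0x2D03F5
s_4 = Round(s_3, k_3) = 0xC8F0BA
s_5 = Round(s_4, k_4) = 0x31822A
s_6 = Round(s_5, k_5) = 0x8E9BCC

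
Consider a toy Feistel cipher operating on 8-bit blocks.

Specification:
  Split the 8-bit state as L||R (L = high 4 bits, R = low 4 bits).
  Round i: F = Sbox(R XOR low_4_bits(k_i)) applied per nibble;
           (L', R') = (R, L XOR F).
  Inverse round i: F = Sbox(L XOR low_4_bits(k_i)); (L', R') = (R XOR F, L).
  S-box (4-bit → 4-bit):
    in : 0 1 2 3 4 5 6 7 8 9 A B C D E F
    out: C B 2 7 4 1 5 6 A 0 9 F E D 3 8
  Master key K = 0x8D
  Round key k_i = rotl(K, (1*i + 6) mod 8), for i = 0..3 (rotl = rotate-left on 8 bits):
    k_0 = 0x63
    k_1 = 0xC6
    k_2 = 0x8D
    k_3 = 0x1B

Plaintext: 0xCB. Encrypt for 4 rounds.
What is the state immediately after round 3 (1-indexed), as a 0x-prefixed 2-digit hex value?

0x7F

s_0 = plaintext = 0xCB
s_1 = Round(s_0, k_0) = 0xB6
s_2 = Round(s_1, k_1) = 0x67
s_3 = Round(s_2, k_2) = 0x7F
s_4 = Round(s_3, k_3) = 0xF3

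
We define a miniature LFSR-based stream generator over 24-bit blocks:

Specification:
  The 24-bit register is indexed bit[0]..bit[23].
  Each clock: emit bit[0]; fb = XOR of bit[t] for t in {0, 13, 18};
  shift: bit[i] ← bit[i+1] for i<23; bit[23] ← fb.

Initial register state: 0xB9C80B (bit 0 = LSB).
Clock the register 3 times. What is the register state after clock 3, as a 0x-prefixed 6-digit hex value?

0x773901

reg_0 = 0xB9C80B
clock 1: out=1, reg = 0xDCE405
clock 2: out=1, reg = 0xEE7202
clock 3: out=0, reg = 0x773901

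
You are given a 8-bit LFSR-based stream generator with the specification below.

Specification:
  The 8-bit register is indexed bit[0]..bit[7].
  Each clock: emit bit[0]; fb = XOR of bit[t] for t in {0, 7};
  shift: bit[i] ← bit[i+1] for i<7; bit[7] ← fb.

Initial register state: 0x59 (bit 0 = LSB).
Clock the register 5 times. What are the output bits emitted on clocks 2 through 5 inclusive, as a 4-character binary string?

0011

reg_0 = 0x59
clock 1: out=1, reg = 0xAC
clock 2: out=0, reg = 0xD6
clock 3: out=0, reg = 0xEB
clock 4: out=1, reg = 0x75
clock 5: out=1, reg = 0xBA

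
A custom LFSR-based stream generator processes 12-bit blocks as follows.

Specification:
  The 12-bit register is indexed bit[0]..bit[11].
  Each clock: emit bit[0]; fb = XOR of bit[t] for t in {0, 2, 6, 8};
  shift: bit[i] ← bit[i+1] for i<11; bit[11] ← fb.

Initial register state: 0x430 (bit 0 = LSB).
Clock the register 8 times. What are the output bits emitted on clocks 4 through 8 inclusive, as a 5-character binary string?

reg_0 = 0x430
clock 1: out=0, reg = 0x218
clock 2: out=0, reg = 0x10C
clock 3: out=0, reg = 0x086
clock 4: out=0, reg = 0x843
clock 5: out=1, reg = 0x421
clock 6: out=1, reg = 0xA10
clock 7: out=0, reg = 0x508
clock 8: out=0, reg = 0xA84

01100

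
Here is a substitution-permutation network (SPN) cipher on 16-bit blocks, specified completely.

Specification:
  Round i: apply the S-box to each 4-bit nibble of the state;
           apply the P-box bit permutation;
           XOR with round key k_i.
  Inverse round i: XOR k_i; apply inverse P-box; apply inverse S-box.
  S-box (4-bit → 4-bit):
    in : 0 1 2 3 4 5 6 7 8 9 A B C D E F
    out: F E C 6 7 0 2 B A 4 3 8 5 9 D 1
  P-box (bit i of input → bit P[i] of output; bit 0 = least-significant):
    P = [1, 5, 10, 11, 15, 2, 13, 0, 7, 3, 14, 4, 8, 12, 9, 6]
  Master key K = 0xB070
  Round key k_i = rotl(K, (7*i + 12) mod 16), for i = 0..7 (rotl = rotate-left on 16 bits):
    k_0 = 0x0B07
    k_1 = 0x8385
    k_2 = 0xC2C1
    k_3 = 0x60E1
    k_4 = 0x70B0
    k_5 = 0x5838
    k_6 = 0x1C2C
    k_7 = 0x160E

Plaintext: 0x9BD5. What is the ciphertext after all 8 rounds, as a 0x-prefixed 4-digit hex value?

0xEC6D

s_0 = plaintext = 0x9BD5
s_1 = Round(s_0, k_0) = 0x8916
s_2 = Round(s_1, k_1) = 0xF3E0
s_3 = Round(s_2, k_2) = 0x2FEA
s_4 = Round(s_3, k_3) = 0xC202
s_5 = Round(s_4, k_4) = 0x9FA5
s_6 = Round(s_5, k_5) = 0xDABC
s_7 = Round(s_6, k_6) = 0x19E7
s_8 = Round(s_7, k_7) = 0xEC6D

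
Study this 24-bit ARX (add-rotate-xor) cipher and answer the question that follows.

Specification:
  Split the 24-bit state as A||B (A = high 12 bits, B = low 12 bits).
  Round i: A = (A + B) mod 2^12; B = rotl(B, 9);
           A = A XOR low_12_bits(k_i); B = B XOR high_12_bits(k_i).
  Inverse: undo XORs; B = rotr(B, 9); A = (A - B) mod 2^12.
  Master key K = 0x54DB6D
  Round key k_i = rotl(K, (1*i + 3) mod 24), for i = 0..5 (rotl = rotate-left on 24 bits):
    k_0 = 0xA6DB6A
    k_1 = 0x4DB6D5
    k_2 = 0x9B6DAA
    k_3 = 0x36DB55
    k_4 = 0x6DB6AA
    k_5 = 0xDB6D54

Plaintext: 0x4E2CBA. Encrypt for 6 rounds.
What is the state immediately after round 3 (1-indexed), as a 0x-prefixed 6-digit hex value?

0x0E3192

s_0 = plaintext = 0x4E2CBA
s_1 = Round(s_0, k_0) = 0xAF6FFA
s_2 = Round(s_1, k_1) = 0xC25124
s_3 = Round(s_2, k_2) = 0x0E3192
s_4 = Round(s_3, k_3) = 0x92075F
s_5 = Round(s_4, k_4) = 0x6D5830
s_6 = Round(s_5, k_5) = 0x251CB0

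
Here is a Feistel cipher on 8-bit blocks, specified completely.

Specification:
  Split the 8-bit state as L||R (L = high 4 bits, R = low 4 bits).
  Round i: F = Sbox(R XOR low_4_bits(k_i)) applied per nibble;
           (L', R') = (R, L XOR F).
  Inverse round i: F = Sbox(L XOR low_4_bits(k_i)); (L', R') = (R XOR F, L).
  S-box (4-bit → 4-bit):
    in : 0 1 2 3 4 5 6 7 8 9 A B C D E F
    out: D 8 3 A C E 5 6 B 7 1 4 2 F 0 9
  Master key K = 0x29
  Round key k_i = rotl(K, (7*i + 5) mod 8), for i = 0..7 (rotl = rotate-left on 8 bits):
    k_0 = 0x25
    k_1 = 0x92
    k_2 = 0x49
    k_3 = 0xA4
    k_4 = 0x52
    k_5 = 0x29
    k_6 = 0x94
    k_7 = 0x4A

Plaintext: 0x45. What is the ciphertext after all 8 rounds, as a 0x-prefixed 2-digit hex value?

0xA9

s_0 = plaintext = 0x45
s_1 = Round(s_0, k_0) = 0x59
s_2 = Round(s_1, k_1) = 0x91
s_3 = Round(s_2, k_2) = 0x12
s_4 = Round(s_3, k_3) = 0x24
s_5 = Round(s_4, k_4) = 0x47
s_6 = Round(s_5, k_5) = 0x74
s_7 = Round(s_6, k_6) = 0x4A
s_8 = Round(s_7, k_7) = 0xA9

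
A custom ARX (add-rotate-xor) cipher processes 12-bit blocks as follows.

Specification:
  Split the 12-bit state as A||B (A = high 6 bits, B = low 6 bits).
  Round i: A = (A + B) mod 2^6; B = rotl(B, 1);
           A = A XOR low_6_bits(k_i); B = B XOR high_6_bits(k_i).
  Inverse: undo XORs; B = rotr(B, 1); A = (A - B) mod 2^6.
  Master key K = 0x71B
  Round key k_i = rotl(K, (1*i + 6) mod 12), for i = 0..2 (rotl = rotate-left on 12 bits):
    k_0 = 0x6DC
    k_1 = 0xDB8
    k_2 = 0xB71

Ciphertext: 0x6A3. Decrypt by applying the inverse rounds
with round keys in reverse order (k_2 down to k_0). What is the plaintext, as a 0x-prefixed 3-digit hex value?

0x1F1

s_0 = ciphertext = 0x6A3
s_1 = InvRound(s_0, k_2) = 0x907
s_2 = InvRound(s_1, k_1) = 0x938
s_3 = InvRound(s_2, k_0) = 0x1F1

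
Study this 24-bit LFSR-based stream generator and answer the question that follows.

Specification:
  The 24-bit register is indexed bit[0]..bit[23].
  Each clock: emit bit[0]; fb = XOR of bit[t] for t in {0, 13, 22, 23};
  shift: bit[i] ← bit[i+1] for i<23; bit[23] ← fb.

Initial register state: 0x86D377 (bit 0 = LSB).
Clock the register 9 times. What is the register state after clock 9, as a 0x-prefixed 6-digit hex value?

reg_0 = 0x86D377
clock 1: out=1, reg = 0x4369BB
clock 2: out=1, reg = 0xA1B4DD
clock 3: out=1, reg = 0xD0DA6E
clock 4: out=0, reg = 0x686D37
clock 5: out=1, reg = 0xB4369B
clock 6: out=1, reg = 0xDA1B4D
clock 7: out=1, reg = 0xED0DA6
clock 8: out=0, reg = 0x7686D3
clock 9: out=1, reg = 0x3B4369

0x3B4369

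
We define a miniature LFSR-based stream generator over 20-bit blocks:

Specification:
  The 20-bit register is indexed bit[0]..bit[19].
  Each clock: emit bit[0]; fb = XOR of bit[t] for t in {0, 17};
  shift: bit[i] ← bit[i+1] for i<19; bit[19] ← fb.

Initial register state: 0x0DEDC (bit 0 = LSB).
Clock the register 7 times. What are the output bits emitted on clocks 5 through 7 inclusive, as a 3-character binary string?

101

reg_0 = 0x0DEDC
clock 1: out=0, reg = 0x06F6E
clock 2: out=0, reg = 0x037B7
clock 3: out=1, reg = 0x81BDB
clock 4: out=1, reg = 0xC0DED
clock 5: out=1, reg = 0xE06F6
clock 6: out=0, reg = 0xF037B
clock 7: out=1, reg = 0x781BD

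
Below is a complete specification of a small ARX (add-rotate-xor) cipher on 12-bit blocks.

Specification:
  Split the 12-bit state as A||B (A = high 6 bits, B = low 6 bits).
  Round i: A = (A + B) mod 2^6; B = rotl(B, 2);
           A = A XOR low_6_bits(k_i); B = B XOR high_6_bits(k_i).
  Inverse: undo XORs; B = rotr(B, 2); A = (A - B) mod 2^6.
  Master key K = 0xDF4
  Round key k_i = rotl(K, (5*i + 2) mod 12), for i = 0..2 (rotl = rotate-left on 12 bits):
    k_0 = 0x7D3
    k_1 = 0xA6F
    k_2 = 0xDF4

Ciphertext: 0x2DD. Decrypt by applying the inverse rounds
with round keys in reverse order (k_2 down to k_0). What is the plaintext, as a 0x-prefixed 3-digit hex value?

s_0 = ciphertext = 0x2DD
s_1 = InvRound(s_0, k_2) = 0x56A
s_2 = InvRound(s_1, k_1) = 0x2B0
s_3 = InvRound(s_2, k_0) = 0x7BB

0x7BB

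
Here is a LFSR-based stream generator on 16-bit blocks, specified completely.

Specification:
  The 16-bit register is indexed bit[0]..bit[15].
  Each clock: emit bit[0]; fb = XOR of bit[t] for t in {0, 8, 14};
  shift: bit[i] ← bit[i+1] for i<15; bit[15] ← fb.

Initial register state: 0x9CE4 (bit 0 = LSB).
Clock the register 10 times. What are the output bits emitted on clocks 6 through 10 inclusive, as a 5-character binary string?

reg_0 = 0x9CE4
clock 1: out=0, reg = 0x4E72
clock 2: out=0, reg = 0xA739
clock 3: out=1, reg = 0x539C
clock 4: out=0, reg = 0x29CE
clock 5: out=0, reg = 0x94E7
clock 6: out=1, reg = 0xCA73
clock 7: out=1, reg = 0x6539
clock 8: out=1, reg = 0xB29C
clock 9: out=0, reg = 0x594E
clock 10: out=0, reg = 0x2CA7

11100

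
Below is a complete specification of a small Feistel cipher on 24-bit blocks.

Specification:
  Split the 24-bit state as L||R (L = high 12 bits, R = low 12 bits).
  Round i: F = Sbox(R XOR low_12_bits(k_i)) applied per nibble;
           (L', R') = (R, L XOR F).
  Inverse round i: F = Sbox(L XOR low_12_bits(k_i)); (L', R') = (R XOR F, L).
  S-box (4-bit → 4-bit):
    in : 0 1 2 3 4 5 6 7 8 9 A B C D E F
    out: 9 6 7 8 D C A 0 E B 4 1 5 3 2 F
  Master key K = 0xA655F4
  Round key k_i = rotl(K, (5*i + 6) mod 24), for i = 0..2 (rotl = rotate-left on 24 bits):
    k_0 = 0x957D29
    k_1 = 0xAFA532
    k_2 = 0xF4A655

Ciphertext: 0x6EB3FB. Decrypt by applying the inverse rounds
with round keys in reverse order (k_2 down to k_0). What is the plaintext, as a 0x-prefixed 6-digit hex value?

0x7119DA

s_0 = ciphertext = 0x6EB3FB
s_1 = InvRound(s_0, k_2) = 0xAE96EB
s_2 = InvRound(s_1, k_1) = 0x9DAAE9
s_3 = InvRound(s_2, k_0) = 0x7119DA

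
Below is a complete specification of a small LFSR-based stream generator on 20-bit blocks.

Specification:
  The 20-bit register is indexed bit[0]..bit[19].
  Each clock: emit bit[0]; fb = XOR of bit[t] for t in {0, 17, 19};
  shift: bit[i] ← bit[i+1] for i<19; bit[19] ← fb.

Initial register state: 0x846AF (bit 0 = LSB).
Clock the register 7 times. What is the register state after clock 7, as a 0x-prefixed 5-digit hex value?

0xED08D

reg_0 = 0x846AF
clock 1: out=1, reg = 0x42357
clock 2: out=1, reg = 0xA11AB
clock 3: out=1, reg = 0xD08D5
clock 4: out=1, reg = 0x6846A
clock 5: out=0, reg = 0xB4235
clock 6: out=1, reg = 0xDA11A
clock 7: out=0, reg = 0xED08D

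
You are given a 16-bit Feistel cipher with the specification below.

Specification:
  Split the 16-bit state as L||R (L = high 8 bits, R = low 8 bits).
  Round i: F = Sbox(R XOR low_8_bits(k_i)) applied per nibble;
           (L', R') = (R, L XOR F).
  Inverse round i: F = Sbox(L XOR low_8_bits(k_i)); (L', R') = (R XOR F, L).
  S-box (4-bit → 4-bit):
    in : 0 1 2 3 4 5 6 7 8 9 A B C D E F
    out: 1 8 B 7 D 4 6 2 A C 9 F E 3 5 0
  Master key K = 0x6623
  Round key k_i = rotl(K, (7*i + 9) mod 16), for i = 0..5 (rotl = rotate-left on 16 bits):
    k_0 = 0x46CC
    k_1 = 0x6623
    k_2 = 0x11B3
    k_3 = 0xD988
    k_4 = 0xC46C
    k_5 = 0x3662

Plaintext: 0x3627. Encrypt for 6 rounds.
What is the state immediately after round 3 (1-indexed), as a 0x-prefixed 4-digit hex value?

s_0 = plaintext = 0x3627
s_1 = Round(s_0, k_0) = 0x2769
s_2 = Round(s_1, k_1) = 0x69FE
s_3 = Round(s_2, k_2) = 0xFEBA
s_4 = Round(s_3, k_3) = 0xBA85
s_5 = Round(s_4, k_4) = 0x85E6
s_6 = Round(s_5, k_5) = 0xE628

0xFEBA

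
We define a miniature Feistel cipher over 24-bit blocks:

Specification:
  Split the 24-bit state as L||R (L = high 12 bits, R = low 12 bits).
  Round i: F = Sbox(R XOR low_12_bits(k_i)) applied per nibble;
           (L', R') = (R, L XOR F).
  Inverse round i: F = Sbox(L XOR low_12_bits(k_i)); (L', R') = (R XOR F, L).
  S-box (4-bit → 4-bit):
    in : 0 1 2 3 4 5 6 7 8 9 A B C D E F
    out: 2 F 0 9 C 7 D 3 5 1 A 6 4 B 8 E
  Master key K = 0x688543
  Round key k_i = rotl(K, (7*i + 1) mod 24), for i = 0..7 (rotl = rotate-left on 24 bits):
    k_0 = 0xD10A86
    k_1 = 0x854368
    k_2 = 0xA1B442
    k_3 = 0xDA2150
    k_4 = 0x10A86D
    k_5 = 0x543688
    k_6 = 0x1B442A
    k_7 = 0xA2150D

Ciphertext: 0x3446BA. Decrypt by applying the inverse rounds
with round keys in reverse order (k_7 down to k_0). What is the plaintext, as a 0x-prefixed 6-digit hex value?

0x4908BD

s_0 = ciphertext = 0x3446BA
s_1 = InvRound(s_0, k_7) = 0xB7B344
s_2 = InvRound(s_1, k_6) = 0xD3BB7B
s_3 = InvRound(s_2, k_5) = 0xD12D3B
s_4 = InvRound(s_3, k_4) = 0xA05D12
s_5 = InvRound(s_4, k_3) = 0xB65A05
s_6 = InvRound(s_5, k_2) = 0x406B65
s_7 = InvRound(s_6, k_1) = 0x8BD406
s_8 = InvRound(s_7, k_0) = 0x4908BD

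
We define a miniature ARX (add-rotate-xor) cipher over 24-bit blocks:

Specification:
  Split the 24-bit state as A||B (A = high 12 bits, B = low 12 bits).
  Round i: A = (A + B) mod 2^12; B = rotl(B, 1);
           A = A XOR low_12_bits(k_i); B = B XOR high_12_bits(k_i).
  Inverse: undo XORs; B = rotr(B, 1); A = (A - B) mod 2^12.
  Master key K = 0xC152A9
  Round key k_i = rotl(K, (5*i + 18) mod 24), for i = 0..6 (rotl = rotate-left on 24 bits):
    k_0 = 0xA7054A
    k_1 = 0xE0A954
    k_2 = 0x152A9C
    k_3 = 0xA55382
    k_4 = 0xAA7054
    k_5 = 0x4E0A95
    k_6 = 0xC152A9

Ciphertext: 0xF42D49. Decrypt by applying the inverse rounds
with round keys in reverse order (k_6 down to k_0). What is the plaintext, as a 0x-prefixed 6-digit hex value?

0x463F71

s_0 = ciphertext = 0xF42D49
s_1 = InvRound(s_0, k_6) = 0xD3D0AE
s_2 = InvRound(s_1, k_5) = 0x581227
s_3 = InvRound(s_2, k_4) = 0x195440
s_4 = InvRound(s_3, k_3) = 0x30DF0A
s_5 = InvRound(s_4, k_2) = 0x26572C
s_6 = InvRound(s_5, k_1) = 0x69E493
s_7 = InvRound(s_6, k_0) = 0x463F71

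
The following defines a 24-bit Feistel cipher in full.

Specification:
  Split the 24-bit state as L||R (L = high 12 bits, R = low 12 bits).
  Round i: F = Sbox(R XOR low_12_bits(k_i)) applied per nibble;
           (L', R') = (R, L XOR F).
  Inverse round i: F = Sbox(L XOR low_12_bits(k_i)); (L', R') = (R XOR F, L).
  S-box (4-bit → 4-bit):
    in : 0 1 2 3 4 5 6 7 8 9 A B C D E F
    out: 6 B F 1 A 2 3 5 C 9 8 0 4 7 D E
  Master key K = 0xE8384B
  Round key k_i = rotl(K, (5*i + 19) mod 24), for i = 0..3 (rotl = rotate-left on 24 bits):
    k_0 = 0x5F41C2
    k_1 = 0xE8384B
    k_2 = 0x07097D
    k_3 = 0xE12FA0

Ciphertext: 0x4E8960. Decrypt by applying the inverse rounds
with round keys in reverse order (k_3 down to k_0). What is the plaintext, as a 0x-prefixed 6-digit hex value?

0x42C140

s_0 = ciphertext = 0x4E8960
s_1 = InvRound(s_0, k_3) = 0x9CC4E8
s_2 = InvRound(s_1, k_2) = 0x2E39CC
s_3 = InvRound(s_2, k_1) = 0x1402E3
s_4 = InvRound(s_3, k_0) = 0x42C140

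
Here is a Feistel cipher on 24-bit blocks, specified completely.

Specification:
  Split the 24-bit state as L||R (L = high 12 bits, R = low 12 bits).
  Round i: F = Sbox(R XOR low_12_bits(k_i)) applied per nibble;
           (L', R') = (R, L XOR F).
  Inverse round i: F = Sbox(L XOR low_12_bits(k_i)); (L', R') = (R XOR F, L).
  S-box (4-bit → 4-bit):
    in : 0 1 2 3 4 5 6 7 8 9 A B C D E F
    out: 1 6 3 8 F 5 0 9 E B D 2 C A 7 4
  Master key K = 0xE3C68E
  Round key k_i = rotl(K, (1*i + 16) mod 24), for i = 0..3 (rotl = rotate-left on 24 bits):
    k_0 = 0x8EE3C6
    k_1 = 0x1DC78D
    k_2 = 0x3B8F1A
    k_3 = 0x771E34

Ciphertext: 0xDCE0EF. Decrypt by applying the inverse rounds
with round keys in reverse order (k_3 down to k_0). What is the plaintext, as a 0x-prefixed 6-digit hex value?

s_0 = ciphertext = 0xDCE0EF
s_1 = InvRound(s_0, k_3) = 0x8A2DCE
s_2 = InvRound(s_1, k_2) = 0x4E08A2
s_3 = InvRound(s_2, k_1) = 0x0A84E0
s_4 = InvRound(s_3, k_0) = 0xCE70A8

0xCE70A8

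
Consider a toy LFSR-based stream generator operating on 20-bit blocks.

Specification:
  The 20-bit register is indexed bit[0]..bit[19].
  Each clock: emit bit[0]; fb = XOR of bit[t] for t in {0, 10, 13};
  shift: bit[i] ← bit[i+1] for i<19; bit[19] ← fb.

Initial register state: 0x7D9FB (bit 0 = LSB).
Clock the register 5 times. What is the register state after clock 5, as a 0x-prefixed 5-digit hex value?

0x9BECF

reg_0 = 0x7D9FB
clock 1: out=1, reg = 0xBECFD
clock 2: out=1, reg = 0xDF67E
clock 3: out=0, reg = 0x6FB3F
clock 4: out=1, reg = 0x37D9F
clock 5: out=1, reg = 0x9BECF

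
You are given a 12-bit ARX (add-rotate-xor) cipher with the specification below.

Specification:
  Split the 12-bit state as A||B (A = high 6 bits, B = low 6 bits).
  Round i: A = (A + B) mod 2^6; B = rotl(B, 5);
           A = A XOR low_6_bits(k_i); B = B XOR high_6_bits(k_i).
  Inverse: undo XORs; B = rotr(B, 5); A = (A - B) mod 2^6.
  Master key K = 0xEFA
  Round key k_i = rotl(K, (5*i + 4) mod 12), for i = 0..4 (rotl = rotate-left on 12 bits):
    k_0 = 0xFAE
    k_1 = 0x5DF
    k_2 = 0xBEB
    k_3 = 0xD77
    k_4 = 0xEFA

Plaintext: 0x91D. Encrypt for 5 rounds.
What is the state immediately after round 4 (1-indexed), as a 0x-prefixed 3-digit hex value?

0x8F5

s_0 = plaintext = 0x91D
s_1 = Round(s_0, k_0) = 0xBD0
s_2 = Round(s_1, k_1) = 0x81F
s_3 = Round(s_2, k_2) = 0x500
s_4 = Round(s_3, k_3) = 0x8F5
s_5 = Round(s_4, k_4) = 0x881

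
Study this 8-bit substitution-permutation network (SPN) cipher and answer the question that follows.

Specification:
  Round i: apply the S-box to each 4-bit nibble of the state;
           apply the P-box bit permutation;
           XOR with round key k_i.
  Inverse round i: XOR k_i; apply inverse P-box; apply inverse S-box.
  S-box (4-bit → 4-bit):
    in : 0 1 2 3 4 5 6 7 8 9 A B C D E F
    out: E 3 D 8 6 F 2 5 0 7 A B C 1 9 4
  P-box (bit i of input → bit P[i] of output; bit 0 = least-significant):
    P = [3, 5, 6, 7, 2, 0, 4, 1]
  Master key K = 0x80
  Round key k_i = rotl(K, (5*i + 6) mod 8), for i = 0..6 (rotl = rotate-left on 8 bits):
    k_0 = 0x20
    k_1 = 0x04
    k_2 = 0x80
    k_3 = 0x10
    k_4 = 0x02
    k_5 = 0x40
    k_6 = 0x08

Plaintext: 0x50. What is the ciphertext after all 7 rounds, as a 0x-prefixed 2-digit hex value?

0xE0

s_0 = plaintext = 0x50
s_1 = Round(s_0, k_0) = 0xD7
s_2 = Round(s_1, k_1) = 0x48
s_3 = Round(s_2, k_2) = 0x91
s_4 = Round(s_3, k_3) = 0x2D
s_5 = Round(s_4, k_4) = 0x1C
s_6 = Round(s_5, k_5) = 0x85
s_7 = Round(s_6, k_6) = 0xE0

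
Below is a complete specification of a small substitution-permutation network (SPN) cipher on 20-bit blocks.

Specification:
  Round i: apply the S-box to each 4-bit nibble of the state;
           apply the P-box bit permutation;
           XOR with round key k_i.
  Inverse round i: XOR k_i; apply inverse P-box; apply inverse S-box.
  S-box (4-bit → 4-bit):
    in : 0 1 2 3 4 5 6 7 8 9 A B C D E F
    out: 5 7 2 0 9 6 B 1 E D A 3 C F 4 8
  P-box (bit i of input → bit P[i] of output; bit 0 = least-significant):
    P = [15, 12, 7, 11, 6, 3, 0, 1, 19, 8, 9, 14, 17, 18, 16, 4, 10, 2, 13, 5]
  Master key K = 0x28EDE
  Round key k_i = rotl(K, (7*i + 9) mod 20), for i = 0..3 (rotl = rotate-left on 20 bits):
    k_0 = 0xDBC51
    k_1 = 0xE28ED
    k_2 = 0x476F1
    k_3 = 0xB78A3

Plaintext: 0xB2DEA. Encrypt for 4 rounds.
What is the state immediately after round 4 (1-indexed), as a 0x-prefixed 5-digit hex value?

0x59D41

s_0 = plaintext = 0xB2DEA
s_1 = Round(s_0, k_0) = 0x1E354
s_2 = Round(s_1, k_1) = 0xF84E0
s_3 = Round(s_2, k_2) = 0x9B640
s_4 = Round(s_3, k_3) = 0x59D41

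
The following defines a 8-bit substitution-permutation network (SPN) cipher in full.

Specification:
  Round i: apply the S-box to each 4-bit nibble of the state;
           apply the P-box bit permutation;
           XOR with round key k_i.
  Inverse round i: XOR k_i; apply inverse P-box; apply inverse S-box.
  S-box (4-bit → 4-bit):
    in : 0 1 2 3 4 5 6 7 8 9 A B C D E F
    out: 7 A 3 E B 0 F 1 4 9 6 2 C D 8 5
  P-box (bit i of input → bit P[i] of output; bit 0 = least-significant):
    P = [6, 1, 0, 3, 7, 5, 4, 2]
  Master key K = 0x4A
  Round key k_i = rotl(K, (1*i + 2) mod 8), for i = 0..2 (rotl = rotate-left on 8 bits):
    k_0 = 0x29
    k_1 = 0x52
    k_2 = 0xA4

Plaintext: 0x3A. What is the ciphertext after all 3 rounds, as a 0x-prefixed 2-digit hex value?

s_0 = plaintext = 0x3A
s_1 = Round(s_0, k_0) = 0x1E
s_2 = Round(s_1, k_1) = 0x7E
s_3 = Round(s_2, k_2) = 0x2C

0x2C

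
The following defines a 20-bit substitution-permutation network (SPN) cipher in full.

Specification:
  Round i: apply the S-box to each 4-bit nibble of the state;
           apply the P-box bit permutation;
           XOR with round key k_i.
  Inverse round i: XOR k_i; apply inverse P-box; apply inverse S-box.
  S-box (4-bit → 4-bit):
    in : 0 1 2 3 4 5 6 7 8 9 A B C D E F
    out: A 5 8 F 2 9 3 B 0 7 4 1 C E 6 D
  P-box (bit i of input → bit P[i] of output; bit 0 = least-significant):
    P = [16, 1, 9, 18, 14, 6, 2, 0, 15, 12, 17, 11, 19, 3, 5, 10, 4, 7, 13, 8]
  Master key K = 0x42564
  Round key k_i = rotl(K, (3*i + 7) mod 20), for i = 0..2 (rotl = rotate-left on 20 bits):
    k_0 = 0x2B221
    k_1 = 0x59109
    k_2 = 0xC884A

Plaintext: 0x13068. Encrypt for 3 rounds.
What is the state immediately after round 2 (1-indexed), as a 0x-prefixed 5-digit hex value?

s_0 = plaintext = 0x13068
s_1 = Round(s_0, k_0) = 0xACE59
s_2 = Round(s_1, k_1) = 0x6E72A
s_3 = Round(s_2, k_2) = 0xC12F3

0x6E72A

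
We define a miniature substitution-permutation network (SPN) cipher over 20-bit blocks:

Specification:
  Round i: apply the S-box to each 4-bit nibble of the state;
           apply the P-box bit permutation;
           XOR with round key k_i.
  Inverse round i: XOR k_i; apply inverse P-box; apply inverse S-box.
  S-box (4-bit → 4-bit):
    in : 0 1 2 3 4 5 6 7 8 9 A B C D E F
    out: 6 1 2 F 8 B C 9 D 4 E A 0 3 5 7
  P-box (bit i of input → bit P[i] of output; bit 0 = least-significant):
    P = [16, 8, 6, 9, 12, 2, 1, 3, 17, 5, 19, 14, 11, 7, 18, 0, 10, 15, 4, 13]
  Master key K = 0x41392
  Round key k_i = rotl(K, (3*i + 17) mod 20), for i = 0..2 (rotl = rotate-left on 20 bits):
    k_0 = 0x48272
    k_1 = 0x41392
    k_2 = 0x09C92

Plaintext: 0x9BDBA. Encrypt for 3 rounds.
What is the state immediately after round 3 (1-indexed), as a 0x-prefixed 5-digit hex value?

0x87862

s_0 = plaintext = 0x9BDBA
s_1 = Round(s_0, k_0) = 0x6818F
s_2 = Round(s_1, k_1) = 0x32AC9
s_3 = Round(s_2, k_2) = 0x87862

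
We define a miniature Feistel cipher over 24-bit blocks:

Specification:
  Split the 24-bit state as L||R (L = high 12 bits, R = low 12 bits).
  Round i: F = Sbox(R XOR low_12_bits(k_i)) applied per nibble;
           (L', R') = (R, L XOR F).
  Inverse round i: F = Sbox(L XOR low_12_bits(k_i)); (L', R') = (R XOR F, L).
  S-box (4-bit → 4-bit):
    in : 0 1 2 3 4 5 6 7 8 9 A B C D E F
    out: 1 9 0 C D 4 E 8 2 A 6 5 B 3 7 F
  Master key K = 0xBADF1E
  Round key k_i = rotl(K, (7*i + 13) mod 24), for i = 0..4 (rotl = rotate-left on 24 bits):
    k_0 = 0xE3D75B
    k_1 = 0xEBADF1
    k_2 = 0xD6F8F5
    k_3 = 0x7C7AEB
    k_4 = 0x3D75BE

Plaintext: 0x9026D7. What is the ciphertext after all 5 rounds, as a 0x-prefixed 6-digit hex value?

s_0 = plaintext = 0x9026D7
s_1 = Round(s_0, k_0) = 0x6D7029
s_2 = Round(s_1, k_1) = 0x0295E5
s_3 = Round(s_2, k_2) = 0x5E53B8
s_4 = Round(s_3, k_3) = 0x3B8FA9
s_5 = Round(s_4, k_4) = 0xFA9520

0xFA9520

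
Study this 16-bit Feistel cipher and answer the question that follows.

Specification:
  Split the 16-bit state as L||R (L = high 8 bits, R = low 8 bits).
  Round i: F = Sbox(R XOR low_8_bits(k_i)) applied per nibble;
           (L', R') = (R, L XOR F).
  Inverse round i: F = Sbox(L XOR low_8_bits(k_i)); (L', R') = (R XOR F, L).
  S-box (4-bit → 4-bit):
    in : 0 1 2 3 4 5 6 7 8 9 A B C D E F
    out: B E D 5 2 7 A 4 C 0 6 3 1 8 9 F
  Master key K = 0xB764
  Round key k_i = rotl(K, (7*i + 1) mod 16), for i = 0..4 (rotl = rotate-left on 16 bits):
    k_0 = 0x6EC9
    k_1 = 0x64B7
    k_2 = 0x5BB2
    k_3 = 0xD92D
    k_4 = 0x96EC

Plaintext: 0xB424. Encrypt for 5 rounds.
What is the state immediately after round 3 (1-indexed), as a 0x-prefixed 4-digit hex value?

s_0 = plaintext = 0xB424
s_1 = Round(s_0, k_0) = 0x242C
s_2 = Round(s_1, k_1) = 0x2C27
s_3 = Round(s_2, k_2) = 0x272B
s_4 = Round(s_3, k_3) = 0x2B9D
s_5 = Round(s_4, k_4) = 0x9D65

0x272B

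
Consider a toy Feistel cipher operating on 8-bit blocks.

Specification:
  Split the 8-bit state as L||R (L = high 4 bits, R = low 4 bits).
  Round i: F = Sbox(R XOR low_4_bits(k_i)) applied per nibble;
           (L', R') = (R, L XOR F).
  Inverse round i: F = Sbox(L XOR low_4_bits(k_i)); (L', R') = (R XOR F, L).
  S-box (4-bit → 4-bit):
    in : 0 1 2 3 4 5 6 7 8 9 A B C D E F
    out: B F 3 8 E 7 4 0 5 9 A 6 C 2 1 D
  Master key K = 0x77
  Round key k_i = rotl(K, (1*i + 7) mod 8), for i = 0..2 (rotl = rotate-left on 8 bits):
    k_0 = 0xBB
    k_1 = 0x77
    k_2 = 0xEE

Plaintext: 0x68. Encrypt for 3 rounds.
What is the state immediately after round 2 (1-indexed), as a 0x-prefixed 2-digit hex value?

s_0 = plaintext = 0x68
s_1 = Round(s_0, k_0) = 0x8E
s_2 = Round(s_1, k_1) = 0xE1
s_3 = Round(s_2, k_2) = 0x13

0xE1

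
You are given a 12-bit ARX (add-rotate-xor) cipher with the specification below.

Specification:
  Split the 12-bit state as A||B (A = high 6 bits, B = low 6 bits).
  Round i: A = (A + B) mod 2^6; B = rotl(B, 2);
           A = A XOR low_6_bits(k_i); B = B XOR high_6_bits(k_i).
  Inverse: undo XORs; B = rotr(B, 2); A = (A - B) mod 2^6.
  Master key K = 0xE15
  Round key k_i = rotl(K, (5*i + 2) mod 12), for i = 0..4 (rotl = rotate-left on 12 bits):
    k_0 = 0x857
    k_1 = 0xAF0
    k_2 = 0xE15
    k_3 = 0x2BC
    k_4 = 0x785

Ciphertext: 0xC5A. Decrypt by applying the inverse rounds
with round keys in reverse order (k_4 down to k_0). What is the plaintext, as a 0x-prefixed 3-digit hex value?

s_0 = ciphertext = 0xC5A
s_1 = InvRound(s_0, k_4) = 0xCC1
s_2 = InvRound(s_1, k_3) = 0x772
s_3 = InvRound(s_2, k_2) = 0x9A2
s_4 = InvRound(s_3, k_1) = 0x112
s_5 = InvRound(s_4, k_0) = 0x5FC

0x5FC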